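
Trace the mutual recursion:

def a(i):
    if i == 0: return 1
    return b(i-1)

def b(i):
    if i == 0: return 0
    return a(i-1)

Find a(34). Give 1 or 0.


a(34) = b(33)
b(33) = a(32)
a(32) = b(31)
b(31) = a(30)
a(30) = b(29)
b(29) = a(28)
a(28) = b(27)
b(27) = a(26)
a(26) = b(25)
b(25) = a(24)
a(24) = b(23)
b(23) = a(22)
a(22) = b(21)
b(21) = a(20)
a(20) = b(19)
b(19) = a(18)
a(18) = b(17)
b(17) = a(16)
a(16) = b(15)
b(15) = a(14)
a(14) = b(13)
b(13) = a(12)
a(12) = b(11)
b(11) = a(10)
a(10) = b(9)
b(9) = a(8)
a(8) = b(7)
b(7) = a(6)
a(6) = b(5)
b(5) = a(4)
a(4) = b(3)
b(3) = a(2)
a(2) = b(1)
b(1) = a(0)
a(0) = 1  (base case)
Result: 1

1


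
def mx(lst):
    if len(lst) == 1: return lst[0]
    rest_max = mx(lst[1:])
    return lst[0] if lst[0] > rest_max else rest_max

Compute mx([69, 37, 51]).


mx([69, 37, 51]): compare 69 with mx([37, 51])
mx([37, 51]): compare 37 with mx([51])
mx([51]) = 51  (base case)
Compare 37 with 51 -> 51
Compare 69 with 51 -> 69

69


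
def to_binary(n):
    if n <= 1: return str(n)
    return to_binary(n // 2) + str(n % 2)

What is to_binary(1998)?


to_binary(1998) = to_binary(999) + '0'
to_binary(999) = to_binary(499) + '1'
to_binary(499) = to_binary(249) + '1'
to_binary(249) = to_binary(124) + '1'
to_binary(124) = to_binary(62) + '0'
to_binary(62) = to_binary(31) + '0'
to_binary(31) = to_binary(15) + '1'
to_binary(15) = to_binary(7) + '1'
to_binary(7) = to_binary(3) + '1'
to_binary(3) = to_binary(1) + '1'
to_binary(1) = '1'  (base case)
Concatenating: '1' + '1' + '1' + '1' + '1' + '0' + '0' + '1' + '1' + '1' + '0' = '11111001110'

11111001110


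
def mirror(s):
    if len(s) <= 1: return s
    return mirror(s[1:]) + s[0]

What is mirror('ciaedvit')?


mirror('ciaedvit') = mirror('iaedvit') + 'c'
mirror('iaedvit') = mirror('aedvit') + 'i'
mirror('aedvit') = mirror('edvit') + 'a'
mirror('edvit') = mirror('dvit') + 'e'
mirror('dvit') = mirror('vit') + 'd'
mirror('vit') = mirror('it') + 'v'
mirror('it') = mirror('t') + 'i'
mirror('t') = 't'  (base case)
Concatenating: 't' + 'i' + 'v' + 'd' + 'e' + 'a' + 'i' + 'c' = 'tivdeaic'

tivdeaic


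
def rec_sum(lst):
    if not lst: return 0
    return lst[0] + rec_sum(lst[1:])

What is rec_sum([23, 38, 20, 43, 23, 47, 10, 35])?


rec_sum([23, 38, 20, 43, 23, 47, 10, 35]) = 23 + rec_sum([38, 20, 43, 23, 47, 10, 35])
rec_sum([38, 20, 43, 23, 47, 10, 35]) = 38 + rec_sum([20, 43, 23, 47, 10, 35])
rec_sum([20, 43, 23, 47, 10, 35]) = 20 + rec_sum([43, 23, 47, 10, 35])
rec_sum([43, 23, 47, 10, 35]) = 43 + rec_sum([23, 47, 10, 35])
rec_sum([23, 47, 10, 35]) = 23 + rec_sum([47, 10, 35])
rec_sum([47, 10, 35]) = 47 + rec_sum([10, 35])
rec_sum([10, 35]) = 10 + rec_sum([35])
rec_sum([35]) = 35 + rec_sum([])
rec_sum([]) = 0  (base case)
Total: 23 + 38 + 20 + 43 + 23 + 47 + 10 + 35 + 0 = 239

239


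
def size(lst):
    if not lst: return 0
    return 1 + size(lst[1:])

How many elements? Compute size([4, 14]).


size([4, 14]) = 1 + size([14])
size([14]) = 1 + size([])
size([]) = 0  (base case)
Unwinding: 1 + 1 + 0 = 2

2


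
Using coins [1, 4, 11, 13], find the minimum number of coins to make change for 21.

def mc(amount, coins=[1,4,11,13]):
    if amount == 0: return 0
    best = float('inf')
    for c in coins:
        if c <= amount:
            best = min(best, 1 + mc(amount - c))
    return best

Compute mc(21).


Building up with DP:
mc(0) = 0
mc(1) = min(1+mc(0)=1+0=1) = 1
mc(2) = min(1+mc(1)=1+1=2) = 2
mc(3) = min(1+mc(2)=1+2=3) = 3
mc(4) = min(1+mc(3)=1+3=4, 1+mc(0)=1+0=1) = 1
mc(5) = min(1+mc(4)=1+1=2, 1+mc(1)=1+1=2) = 2
mc(6) = min(1+mc(5)=1+2=3, 1+mc(2)=1+2=3) = 3
mc(7) = min(1+mc(6)=1+3=4, 1+mc(3)=1+3=4) = 4
mc(8) = min(1+mc(7)=1+4=5, 1+mc(4)=1+1=2) = 2
mc(9) = min(1+mc(8)=1+2=3, 1+mc(5)=1+2=3) = 3
mc(10) = min(1+mc(9)=1+3=4, 1+mc(6)=1+3=4) = 4
mc(11) = min(1+mc(10)=1+4=5, 1+mc(7)=1+4=5, 1+mc(0)=1+0=1) = 1
mc(12) = min(1+mc(11)=1+1=2, 1+mc(8)=1+2=3, 1+mc(1)=1+1=2) = 2
mc(13) = min(1+mc(12)=1+2=3, 1+mc(9)=1+3=4, 1+mc(2)=1+2=3, 1+mc(0)=1+0=1) = 1
mc(14) = min(1+mc(13)=1+1=2, 1+mc(10)=1+4=5, 1+mc(3)=1+3=4, 1+mc(1)=1+1=2) = 2
mc(15) = min(1+mc(14)=1+2=3, 1+mc(11)=1+1=2, 1+mc(4)=1+1=2, 1+mc(2)=1+2=3) = 2
mc(16) = min(1+mc(15)=1+2=3, 1+mc(12)=1+2=3, 1+mc(5)=1+2=3, 1+mc(3)=1+3=4) = 3
mc(17) = min(1+mc(16)=1+3=4, 1+mc(13)=1+1=2, 1+mc(6)=1+3=4, 1+mc(4)=1+1=2) = 2
mc(18) = min(1+mc(17)=1+2=3, 1+mc(14)=1+2=3, 1+mc(7)=1+4=5, 1+mc(5)=1+2=3) = 3
mc(19) = min(1+mc(18)=1+3=4, 1+mc(15)=1+2=3, 1+mc(8)=1+2=3, 1+mc(6)=1+3=4) = 3
mc(20) = min(1+mc(19)=1+3=4, 1+mc(16)=1+3=4, 1+mc(9)=1+3=4, 1+mc(7)=1+4=5) = 4
mc(21) = min(1+mc(20)=1+4=5, 1+mc(17)=1+2=3, 1+mc(10)=1+4=5, 1+mc(8)=1+2=3) = 3

3


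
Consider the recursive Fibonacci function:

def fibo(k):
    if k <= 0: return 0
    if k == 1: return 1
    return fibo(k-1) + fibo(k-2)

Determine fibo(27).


Computing fibo(27) bottom-up:
fibo(0) = 0
fibo(1) = 1
fibo(2) = fibo(1) + fibo(0) = 1 + 0 = 1
fibo(3) = fibo(2) + fibo(1) = 1 + 1 = 2
fibo(4) = fibo(3) + fibo(2) = 2 + 1 = 3
fibo(5) = fibo(4) + fibo(3) = 3 + 2 = 5
fibo(6) = fibo(5) + fibo(4) = 5 + 3 = 8
fibo(7) = fibo(6) + fibo(5) = 8 + 5 = 13
fibo(8) = fibo(7) + fibo(6) = 13 + 8 = 21
fibo(9) = fibo(8) + fibo(7) = 21 + 13 = 34
fibo(10) = fibo(9) + fibo(8) = 34 + 21 = 55
fibo(11) = fibo(10) + fibo(9) = 55 + 34 = 89
fibo(12) = fibo(11) + fibo(10) = 89 + 55 = 144
fibo(13) = fibo(12) + fibo(11) = 144 + 89 = 233
fibo(14) = fibo(13) + fibo(12) = 233 + 144 = 377
fibo(15) = fibo(14) + fibo(13) = 377 + 233 = 610
fibo(16) = fibo(15) + fibo(14) = 610 + 377 = 987
fibo(17) = fibo(16) + fibo(15) = 987 + 610 = 1597
fibo(18) = fibo(17) + fibo(16) = 1597 + 987 = 2584
fibo(19) = fibo(18) + fibo(17) = 2584 + 1597 = 4181
fibo(20) = fibo(19) + fibo(18) = 4181 + 2584 = 6765
fibo(21) = fibo(20) + fibo(19) = 6765 + 4181 = 10946
fibo(22) = fibo(21) + fibo(20) = 10946 + 6765 = 17711
fibo(23) = fibo(22) + fibo(21) = 17711 + 10946 = 28657
fibo(24) = fibo(23) + fibo(22) = 28657 + 17711 = 46368
fibo(25) = fibo(24) + fibo(23) = 46368 + 28657 = 75025
fibo(26) = fibo(25) + fibo(24) = 75025 + 46368 = 121393
fibo(27) = fibo(26) + fibo(25) = 121393 + 75025 = 196418

196418


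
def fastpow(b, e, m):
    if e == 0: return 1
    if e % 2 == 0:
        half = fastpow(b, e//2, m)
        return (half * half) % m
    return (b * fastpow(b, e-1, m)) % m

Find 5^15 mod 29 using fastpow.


fastpow(5, 15, 29): e is odd, compute fastpow(5, 14, 29)
  fastpow(5, 14, 29): e is even, compute fastpow(5, 7, 29)
    fastpow(5, 7, 29): e is odd, compute fastpow(5, 6, 29)
      fastpow(5, 6, 29): e is even, compute fastpow(5, 3, 29)
        fastpow(5, 3, 29): e is odd, compute fastpow(5, 2, 29)
          fastpow(5, 2, 29): e is even, compute fastpow(5, 1, 29)
          fastpow(5, 1, 29): e is odd, compute fastpow(5, 0, 29)
          fastpow(5, 0, 29) = 1
          (5 * 1) % 29 = 5
          half=5, (5*5) % 29 = 25
        (5 * 25) % 29 = 9
      half=9, (9*9) % 29 = 23
    (5 * 23) % 29 = 28
  half=28, (28*28) % 29 = 1
(5 * 1) % 29 = 5

5


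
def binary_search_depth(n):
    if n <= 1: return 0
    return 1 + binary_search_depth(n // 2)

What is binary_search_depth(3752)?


3752 / 2 = 1876
1876 / 2 = 938
938 / 2 = 469
469 / 2 = 234
234 / 2 = 117
117 / 2 = 58
58 / 2 = 29
29 / 2 = 14
14 / 2 = 7
7 / 2 = 3
3 / 2 = 1
Reached 1 after 11 halvings

11


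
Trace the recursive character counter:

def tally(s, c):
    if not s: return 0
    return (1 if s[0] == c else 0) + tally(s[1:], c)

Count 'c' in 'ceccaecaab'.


s[0]='c' == 'c' -> 1
s[0]='e' != 'c' -> 0
s[0]='c' == 'c' -> 1
s[0]='c' == 'c' -> 1
s[0]='a' != 'c' -> 0
s[0]='e' != 'c' -> 0
s[0]='c' == 'c' -> 1
s[0]='a' != 'c' -> 0
s[0]='a' != 'c' -> 0
s[0]='b' != 'c' -> 0
Sum: 1 + 0 + 1 + 1 + 0 + 0 + 1 + 0 + 0 + 0 = 4

4


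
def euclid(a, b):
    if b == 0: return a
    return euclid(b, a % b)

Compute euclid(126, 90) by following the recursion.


euclid(126, 90) = euclid(90, 36)
euclid(90, 36) = euclid(36, 18)
euclid(36, 18) = euclid(18, 0)
euclid(18, 0) = 18  (base case)

18


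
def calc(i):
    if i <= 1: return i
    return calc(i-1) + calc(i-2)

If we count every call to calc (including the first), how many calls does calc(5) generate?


Let C(n) = total calls for calc(n)
C(0) = 1, C(1) = 1
C(2) = 1 + C(1) + C(0) = 1 + 1 + 1 = 3
C(3) = 1 + C(2) + C(1) = 1 + 3 + 1 = 5
C(4) = 1 + C(3) + C(2) = 1 + 5 + 3 = 9
C(5) = 1 + C(4) + C(3) = 1 + 9 + 5 = 15

15


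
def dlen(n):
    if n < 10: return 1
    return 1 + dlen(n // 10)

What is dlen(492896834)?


dlen(492896834) = 1 + dlen(49289683)
dlen(49289683) = 1 + dlen(4928968)
dlen(4928968) = 1 + dlen(492896)
dlen(492896) = 1 + dlen(49289)
dlen(49289) = 1 + dlen(4928)
dlen(4928) = 1 + dlen(492)
dlen(492) = 1 + dlen(49)
dlen(49) = 1 + dlen(4)
dlen(4) = 1  (base case: 4 < 10)
Unwinding: 1 + 1 + 1 + 1 + 1 + 1 + 1 + 1 + 1 = 9

9


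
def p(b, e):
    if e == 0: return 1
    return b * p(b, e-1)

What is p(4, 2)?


p(4, 2)
= 4 * p(4, 1)
= 4 * 4 * p(4, 0)
= 4 * 4 * 1
= 16

16


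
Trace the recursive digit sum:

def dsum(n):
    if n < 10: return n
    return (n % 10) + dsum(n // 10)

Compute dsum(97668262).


dsum(97668262) = 2 + dsum(9766826)
dsum(9766826) = 6 + dsum(976682)
dsum(976682) = 2 + dsum(97668)
dsum(97668) = 8 + dsum(9766)
dsum(9766) = 6 + dsum(976)
dsum(976) = 6 + dsum(97)
dsum(97) = 7 + dsum(9)
dsum(9) = 9  (base case)
Total: 2 + 6 + 2 + 8 + 6 + 6 + 7 + 9 = 46

46


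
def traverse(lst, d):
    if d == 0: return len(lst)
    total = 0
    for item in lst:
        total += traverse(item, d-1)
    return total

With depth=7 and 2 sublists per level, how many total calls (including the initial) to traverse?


At depth 0 (root): 1 call
At depth 1: each of 1 parents calls traverse on 2 children = 2 calls
At depth 2: each of 2 parents calls traverse on 2 children = 4 calls
At depth 3: each of 4 parents calls traverse on 2 children = 8 calls
At depth 4: each of 8 parents calls traverse on 2 children = 16 calls
At depth 5: each of 16 parents calls traverse on 2 children = 32 calls
At depth 6: each of 32 parents calls traverse on 2 children = 64 calls
At depth 7: each of 64 parents calls traverse on 2 children = 128 calls
Total: 1 + 2 + 4 + 8 + 16 + 32 + 64 + 128 = 255

255


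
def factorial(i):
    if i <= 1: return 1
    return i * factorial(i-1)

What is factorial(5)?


factorial(5)
= 5 * factorial(4)
= 5 * 4 * factorial(3)
= 5 * 4 * 3 * factorial(2)
= 5 * 4 * 3 * 2 * factorial(1)
= 5 * 4 * 3 * 2 * 1
= 120

120


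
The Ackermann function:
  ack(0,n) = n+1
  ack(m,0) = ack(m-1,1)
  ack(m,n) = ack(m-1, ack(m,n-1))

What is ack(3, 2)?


ack(3, 2) = ack(2, ack(3, 1))
  ack(3, 1) = ack(2, ack(3, 0))
    ack(3, 0) = ack(2, 1)
      ack(2, 1) = ack(1, ack(2, 0))
        ack(2, 0) = ack(1, 1)
          ack(1, 1) = ack(0, ack(1, 0))
          ack(1, 0) = ack(0, 1)
          ack(0, 1) = 2
            = ack(0, 2)
          ack(0, 2) = 3
        = ack(1, 3)
        ack(1, 3) = ack(0, ack(1, 2))
          ack(1, 2) = ack(0, ack(1, 1))
          ack(1, 1) = ack(0, ack(1, 0))
          ack(1, 0) = ack(0, 1)
          ack(0, 1) = 2
            = ack(0, 2)
          ack(0, 2) = 3
            = ack(0, 3)
          ack(0, 3) = 4
          = ack(0, 4)
          ack(0, 4) = 5
    = ack(2, 5)
    ack(2, 5) = ack(1, ack(2, 4))
      ack(2, 4) = ack(1, ack(2, 3))
... (trace truncated)
Result: ack(3, 2) = 29

29


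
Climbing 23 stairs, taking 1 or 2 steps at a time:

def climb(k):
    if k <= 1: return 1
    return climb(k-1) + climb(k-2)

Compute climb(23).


Building up from base cases:
climb(0) = 1
climb(1) = 1
climb(2) = climb(1) + climb(0) = 1 + 1 = 2
climb(3) = climb(2) + climb(1) = 2 + 1 = 3
climb(4) = climb(3) + climb(2) = 3 + 2 = 5
climb(5) = climb(4) + climb(3) = 5 + 3 = 8
climb(6) = climb(5) + climb(4) = 8 + 5 = 13
climb(7) = climb(6) + climb(5) = 13 + 8 = 21
climb(8) = climb(7) + climb(6) = 21 + 13 = 34
climb(9) = climb(8) + climb(7) = 34 + 21 = 55
climb(10) = climb(9) + climb(8) = 55 + 34 = 89
climb(11) = climb(10) + climb(9) = 89 + 55 = 144
climb(12) = climb(11) + climb(10) = 144 + 89 = 233
climb(13) = climb(12) + climb(11) = 233 + 144 = 377
climb(14) = climb(13) + climb(12) = 377 + 233 = 610
climb(15) = climb(14) + climb(13) = 610 + 377 = 987
climb(16) = climb(15) + climb(14) = 987 + 610 = 1597
climb(17) = climb(16) + climb(15) = 1597 + 987 = 2584
climb(18) = climb(17) + climb(16) = 2584 + 1597 = 4181
climb(19) = climb(18) + climb(17) = 4181 + 2584 = 6765
climb(20) = climb(19) + climb(18) = 6765 + 4181 = 10946
climb(21) = climb(20) + climb(19) = 10946 + 6765 = 17711
climb(22) = climb(21) + climb(20) = 17711 + 10946 = 28657
climb(23) = climb(22) + climb(21) = 28657 + 17711 = 46368

46368


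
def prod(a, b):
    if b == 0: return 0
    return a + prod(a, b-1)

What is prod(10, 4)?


prod(10, 4) = 10 + prod(10, 3)
prod(10, 3) = 10 + prod(10, 2)
prod(10, 2) = 10 + prod(10, 1)
prod(10, 1) = 10 + prod(10, 0)
prod(10, 0) = 0  (base case)
Total: 10 + 10 + 10 + 10 + 0 = 40

40


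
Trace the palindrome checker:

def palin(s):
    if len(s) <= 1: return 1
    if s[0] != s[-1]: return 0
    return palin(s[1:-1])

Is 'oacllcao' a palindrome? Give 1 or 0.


palin('oacllcao'): s[0]='o' == s[-1]='o' -> check palin('acllca')
palin('acllca'): s[0]='a' == s[-1]='a' -> check palin('cllc')
palin('cllc'): s[0]='c' == s[-1]='c' -> check palin('ll')
palin('ll'): s[0]='l' == s[-1]='l' -> check palin('')
palin(''): len <= 1 -> return 1  (base case)
Result: 1 (palindrome)

1


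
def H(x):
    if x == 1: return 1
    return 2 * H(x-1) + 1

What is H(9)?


H(9) = 2 * H(8) + 1
H(8) = 2 * H(7) + 1
H(7) = 2 * H(6) + 1
H(6) = 2 * H(5) + 1
H(5) = 2 * H(4) + 1
H(4) = 2 * H(3) + 1
H(3) = 2 * H(2) + 1
H(2) = 2 * H(1) + 1
H(1) = 1  (base case)
H(2) = 2 * 1 + 1 = 3
H(3) = 2 * 3 + 1 = 7
H(4) = 2 * 7 + 1 = 15
H(5) = 2 * 15 + 1 = 31
H(6) = 2 * 31 + 1 = 63
H(7) = 2 * 63 + 1 = 127
H(8) = 2 * 127 + 1 = 255
H(9) = 2 * 255 + 1 = 511

511


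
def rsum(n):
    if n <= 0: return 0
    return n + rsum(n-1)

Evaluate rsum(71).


rsum(71)
= 71 + 70 + 69 + 68 + 67 + 66 + 65 + 64 + 63 + 62 + 61 + 60 + 59 + 58 + 57 + 56 + 55 + 54 + 53 + 52 + 51 + 50 + 49 + 48 + 47 + 46 + 45 + 44 + 43 + 42 + 41 + 40 + 39 + 38 + 37 + 36 + 35 + 34 + 33 + 32 + 31 + 30 + 29 + 28 + 27 + 26 + 25 + 24 + 23 + 22 + 21 + 20 + 19 + 18 + 17 + 16 + 15 + 14 + 13 + 12 + 11 + 10 + 9 + 8 + 7 + 6 + 5 + 4 + 3 + 2 + 1 + rsum(0)
= 71 + 70 + 69 + 68 + 67 + 66 + 65 + 64 + 63 + 62 + 61 + 60 + 59 + 58 + 57 + 56 + 55 + 54 + 53 + 52 + 51 + 50 + 49 + 48 + 47 + 46 + 45 + 44 + 43 + 42 + 41 + 40 + 39 + 38 + 37 + 36 + 35 + 34 + 33 + 32 + 31 + 30 + 29 + 28 + 27 + 26 + 25 + 24 + 23 + 22 + 21 + 20 + 19 + 18 + 17 + 16 + 15 + 14 + 13 + 12 + 11 + 10 + 9 + 8 + 7 + 6 + 5 + 4 + 3 + 2 + 1 + 0
= 2556

2556


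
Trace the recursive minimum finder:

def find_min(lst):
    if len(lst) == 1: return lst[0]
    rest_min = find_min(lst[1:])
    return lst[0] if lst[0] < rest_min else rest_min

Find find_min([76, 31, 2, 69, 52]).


find_min([76, 31, 2, 69, 52]): compare 76 with find_min([31, 2, 69, 52])
find_min([31, 2, 69, 52]): compare 31 with find_min([2, 69, 52])
find_min([2, 69, 52]): compare 2 with find_min([69, 52])
find_min([69, 52]): compare 69 with find_min([52])
find_min([52]) = 52  (base case)
Compare 69 with 52 -> 52
Compare 2 with 52 -> 2
Compare 31 with 2 -> 2
Compare 76 with 2 -> 2

2


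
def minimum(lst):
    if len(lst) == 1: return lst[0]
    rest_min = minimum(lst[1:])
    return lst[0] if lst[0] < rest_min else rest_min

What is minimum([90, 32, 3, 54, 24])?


minimum([90, 32, 3, 54, 24]): compare 90 with minimum([32, 3, 54, 24])
minimum([32, 3, 54, 24]): compare 32 with minimum([3, 54, 24])
minimum([3, 54, 24]): compare 3 with minimum([54, 24])
minimum([54, 24]): compare 54 with minimum([24])
minimum([24]) = 24  (base case)
Compare 54 with 24 -> 24
Compare 3 with 24 -> 3
Compare 32 with 3 -> 3
Compare 90 with 3 -> 3

3


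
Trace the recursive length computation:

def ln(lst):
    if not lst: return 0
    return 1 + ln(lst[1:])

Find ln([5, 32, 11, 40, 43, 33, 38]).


ln([5, 32, 11, 40, 43, 33, 38]) = 1 + ln([32, 11, 40, 43, 33, 38])
ln([32, 11, 40, 43, 33, 38]) = 1 + ln([11, 40, 43, 33, 38])
ln([11, 40, 43, 33, 38]) = 1 + ln([40, 43, 33, 38])
ln([40, 43, 33, 38]) = 1 + ln([43, 33, 38])
ln([43, 33, 38]) = 1 + ln([33, 38])
ln([33, 38]) = 1 + ln([38])
ln([38]) = 1 + ln([])
ln([]) = 0  (base case)
Unwinding: 1 + 1 + 1 + 1 + 1 + 1 + 1 + 0 = 7

7


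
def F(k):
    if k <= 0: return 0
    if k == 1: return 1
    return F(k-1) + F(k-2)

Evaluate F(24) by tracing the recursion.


Computing F(24) bottom-up:
F(0) = 0
F(1) = 1
F(2) = F(1) + F(0) = 1 + 0 = 1
F(3) = F(2) + F(1) = 1 + 1 = 2
F(4) = F(3) + F(2) = 2 + 1 = 3
F(5) = F(4) + F(3) = 3 + 2 = 5
F(6) = F(5) + F(4) = 5 + 3 = 8
F(7) = F(6) + F(5) = 8 + 5 = 13
F(8) = F(7) + F(6) = 13 + 8 = 21
F(9) = F(8) + F(7) = 21 + 13 = 34
F(10) = F(9) + F(8) = 34 + 21 = 55
F(11) = F(10) + F(9) = 55 + 34 = 89
F(12) = F(11) + F(10) = 89 + 55 = 144
F(13) = F(12) + F(11) = 144 + 89 = 233
F(14) = F(13) + F(12) = 233 + 144 = 377
F(15) = F(14) + F(13) = 377 + 233 = 610
F(16) = F(15) + F(14) = 610 + 377 = 987
F(17) = F(16) + F(15) = 987 + 610 = 1597
F(18) = F(17) + F(16) = 1597 + 987 = 2584
F(19) = F(18) + F(17) = 2584 + 1597 = 4181
F(20) = F(19) + F(18) = 4181 + 2584 = 6765
F(21) = F(20) + F(19) = 6765 + 4181 = 10946
F(22) = F(21) + F(20) = 10946 + 6765 = 17711
F(23) = F(22) + F(21) = 17711 + 10946 = 28657
F(24) = F(23) + F(22) = 28657 + 17711 = 46368

46368


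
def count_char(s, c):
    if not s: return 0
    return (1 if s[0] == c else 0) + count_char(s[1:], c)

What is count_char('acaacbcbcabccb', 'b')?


s[0]='a' != 'b' -> 0
s[0]='c' != 'b' -> 0
s[0]='a' != 'b' -> 0
s[0]='a' != 'b' -> 0
s[0]='c' != 'b' -> 0
s[0]='b' == 'b' -> 1
s[0]='c' != 'b' -> 0
s[0]='b' == 'b' -> 1
s[0]='c' != 'b' -> 0
s[0]='a' != 'b' -> 0
s[0]='b' == 'b' -> 1
s[0]='c' != 'b' -> 0
s[0]='c' != 'b' -> 0
s[0]='b' == 'b' -> 1
Sum: 0 + 0 + 0 + 0 + 0 + 1 + 0 + 1 + 0 + 0 + 1 + 0 + 0 + 1 = 4

4


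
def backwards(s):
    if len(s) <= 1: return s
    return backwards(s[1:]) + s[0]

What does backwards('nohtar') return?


backwards('nohtar') = backwards('ohtar') + 'n'
backwards('ohtar') = backwards('htar') + 'o'
backwards('htar') = backwards('tar') + 'h'
backwards('tar') = backwards('ar') + 't'
backwards('ar') = backwards('r') + 'a'
backwards('r') = 'r'  (base case)
Concatenating: 'r' + 'a' + 't' + 'h' + 'o' + 'n' = 'rathon'

rathon


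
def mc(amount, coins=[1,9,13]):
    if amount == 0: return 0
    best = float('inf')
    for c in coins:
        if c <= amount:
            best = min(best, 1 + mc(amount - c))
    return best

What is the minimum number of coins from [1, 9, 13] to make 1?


Building up with DP:
mc(0) = 0
mc(1) = min(1+mc(0)=1+0=1) = 1

1


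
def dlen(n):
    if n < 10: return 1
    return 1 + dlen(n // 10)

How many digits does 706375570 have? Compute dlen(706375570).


dlen(706375570) = 1 + dlen(70637557)
dlen(70637557) = 1 + dlen(7063755)
dlen(7063755) = 1 + dlen(706375)
dlen(706375) = 1 + dlen(70637)
dlen(70637) = 1 + dlen(7063)
dlen(7063) = 1 + dlen(706)
dlen(706) = 1 + dlen(70)
dlen(70) = 1 + dlen(7)
dlen(7) = 1  (base case: 7 < 10)
Unwinding: 1 + 1 + 1 + 1 + 1 + 1 + 1 + 1 + 1 = 9

9


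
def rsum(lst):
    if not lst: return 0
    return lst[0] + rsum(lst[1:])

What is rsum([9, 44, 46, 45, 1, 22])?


rsum([9, 44, 46, 45, 1, 22]) = 9 + rsum([44, 46, 45, 1, 22])
rsum([44, 46, 45, 1, 22]) = 44 + rsum([46, 45, 1, 22])
rsum([46, 45, 1, 22]) = 46 + rsum([45, 1, 22])
rsum([45, 1, 22]) = 45 + rsum([1, 22])
rsum([1, 22]) = 1 + rsum([22])
rsum([22]) = 22 + rsum([])
rsum([]) = 0  (base case)
Total: 9 + 44 + 46 + 45 + 1 + 22 + 0 = 167

167


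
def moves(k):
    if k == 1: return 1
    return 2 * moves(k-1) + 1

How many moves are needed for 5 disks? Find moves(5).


moves(5) = 2 * moves(4) + 1
moves(4) = 2 * moves(3) + 1
moves(3) = 2 * moves(2) + 1
moves(2) = 2 * moves(1) + 1
moves(1) = 1  (base case)
moves(2) = 2 * 1 + 1 = 3
moves(3) = 2 * 3 + 1 = 7
moves(4) = 2 * 7 + 1 = 15
moves(5) = 2 * 15 + 1 = 31

31


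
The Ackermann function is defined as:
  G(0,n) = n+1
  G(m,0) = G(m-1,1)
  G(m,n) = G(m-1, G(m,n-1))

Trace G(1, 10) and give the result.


G(1, 10) = G(0, G(1, 9))
  G(1, 9) = G(0, G(1, 8))
    G(1, 8) = G(0, G(1, 7))
      G(1, 7) = G(0, G(1, 6))
        G(1, 6) = G(0, G(1, 5))
          G(1, 5) = G(0, G(1, 4))
          G(1, 4) = G(0, G(1, 3))
          G(1, 3) = G(0, G(1, 2))
          G(1, 2) = G(0, G(1, 1))
          G(1, 1) = G(0, G(1, 0))
          G(1, 0) = G(0, 1)
          G(0, 1) = 2
            = G(0, 2)
          G(0, 2) = 3
            = G(0, 3)
          G(0, 3) = 4
            = G(0, 4)
          G(0, 4) = 5
            = G(0, 5)
          G(0, 5) = 6
            = G(0, 6)
          G(0, 6) = 7
          = G(0, 7)
          G(0, 7) = 8
        = G(0, 8)
... (trace truncated)
Result: G(1, 10) = 12

12


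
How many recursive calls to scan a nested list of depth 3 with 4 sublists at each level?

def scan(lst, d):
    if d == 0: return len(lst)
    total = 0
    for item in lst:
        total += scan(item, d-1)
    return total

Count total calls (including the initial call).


At depth 0 (root): 1 call
At depth 1: each of 1 parents calls scan on 4 children = 4 calls
At depth 2: each of 4 parents calls scan on 4 children = 16 calls
At depth 3: each of 16 parents calls scan on 4 children = 64 calls
Total: 1 + 4 + 16 + 64 = 85

85


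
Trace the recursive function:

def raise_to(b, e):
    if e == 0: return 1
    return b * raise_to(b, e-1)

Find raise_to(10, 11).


raise_to(10, 11)
= 10 * raise_to(10, 10)
= 10 * 10 * raise_to(10, 9)
= 10 * 10 * 10 * raise_to(10, 8)
= 10 * 10 * 10 * 10 * raise_to(10, 7)
= 10 * 10 * 10 * 10 * 10 * raise_to(10, 6)
= 10 * 10 * 10 * 10 * 10 * 10 * raise_to(10, 5)
= 10 * 10 * 10 * 10 * 10 * 10 * 10 * raise_to(10, 4)
= 10 * 10 * 10 * 10 * 10 * 10 * 10 * 10 * raise_to(10, 3)
= 10 * 10 * 10 * 10 * 10 * 10 * 10 * 10 * 10 * raise_to(10, 2)
= 10 * 10 * 10 * 10 * 10 * 10 * 10 * 10 * 10 * 10 * raise_to(10, 1)
= 10 * 10 * 10 * 10 * 10 * 10 * 10 * 10 * 10 * 10 * 10 * raise_to(10, 0)
= 10 * 10 * 10 * 10 * 10 * 10 * 10 * 10 * 10 * 10 * 10 * 1
= 100000000000

100000000000


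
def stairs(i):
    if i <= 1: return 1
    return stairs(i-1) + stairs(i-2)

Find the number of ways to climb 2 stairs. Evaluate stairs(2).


Building up from base cases:
stairs(0) = 1
stairs(1) = 1
stairs(2) = stairs(1) + stairs(0) = 1 + 1 = 2

2


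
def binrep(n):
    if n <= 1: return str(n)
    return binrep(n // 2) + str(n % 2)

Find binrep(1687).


binrep(1687) = binrep(843) + '1'
binrep(843) = binrep(421) + '1'
binrep(421) = binrep(210) + '1'
binrep(210) = binrep(105) + '0'
binrep(105) = binrep(52) + '1'
binrep(52) = binrep(26) + '0'
binrep(26) = binrep(13) + '0'
binrep(13) = binrep(6) + '1'
binrep(6) = binrep(3) + '0'
binrep(3) = binrep(1) + '1'
binrep(1) = '1'  (base case)
Concatenating: '1' + '1' + '0' + '1' + '0' + '0' + '1' + '0' + '1' + '1' + '1' = '11010010111'

11010010111


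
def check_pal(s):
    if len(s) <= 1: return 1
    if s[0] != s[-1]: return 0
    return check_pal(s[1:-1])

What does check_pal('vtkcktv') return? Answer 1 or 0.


check_pal('vtkcktv'): s[0]='v' == s[-1]='v' -> check check_pal('tkckt')
check_pal('tkckt'): s[0]='t' == s[-1]='t' -> check check_pal('kck')
check_pal('kck'): s[0]='k' == s[-1]='k' -> check check_pal('c')
check_pal('c'): len <= 1 -> return 1  (base case)
Result: 1 (palindrome)

1


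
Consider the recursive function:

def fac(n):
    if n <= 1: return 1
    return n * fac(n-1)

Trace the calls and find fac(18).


fac(18)
= 18 * fac(17)
= 18 * 17 * fac(16)
= 18 * 17 * 16 * fac(15)
= 18 * 17 * 16 * 15 * fac(14)
= 18 * 17 * 16 * 15 * 14 * fac(13)
= 18 * 17 * 16 * 15 * 14 * 13 * fac(12)
= 18 * 17 * 16 * 15 * 14 * 13 * 12 * fac(11)
= 18 * 17 * 16 * 15 * 14 * 13 * 12 * 11 * fac(10)
= 18 * 17 * 16 * 15 * 14 * 13 * 12 * 11 * 10 * fac(9)
= 18 * 17 * 16 * 15 * 14 * 13 * 12 * 11 * 10 * 9 * fac(8)
= 18 * 17 * 16 * 15 * 14 * 13 * 12 * 11 * 10 * 9 * 8 * fac(7)
= 18 * 17 * 16 * 15 * 14 * 13 * 12 * 11 * 10 * 9 * 8 * 7 * fac(6)
= 18 * 17 * 16 * 15 * 14 * 13 * 12 * 11 * 10 * 9 * 8 * 7 * 6 * fac(5)
= 18 * 17 * 16 * 15 * 14 * 13 * 12 * 11 * 10 * 9 * 8 * 7 * 6 * 5 * fac(4)
= 18 * 17 * 16 * 15 * 14 * 13 * 12 * 11 * 10 * 9 * 8 * 7 * 6 * 5 * 4 * fac(3)
= 18 * 17 * 16 * 15 * 14 * 13 * 12 * 11 * 10 * 9 * 8 * 7 * 6 * 5 * 4 * 3 * fac(2)
= 18 * 17 * 16 * 15 * 14 * 13 * 12 * 11 * 10 * 9 * 8 * 7 * 6 * 5 * 4 * 3 * 2 * fac(1)
= 18 * 17 * 16 * 15 * 14 * 13 * 12 * 11 * 10 * 9 * 8 * 7 * 6 * 5 * 4 * 3 * 2 * 1
= 6402373705728000

6402373705728000


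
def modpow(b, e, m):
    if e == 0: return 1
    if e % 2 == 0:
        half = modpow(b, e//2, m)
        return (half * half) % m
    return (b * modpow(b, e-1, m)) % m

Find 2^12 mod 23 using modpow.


modpow(2, 12, 23): e is even, compute modpow(2, 6, 23)
  modpow(2, 6, 23): e is even, compute modpow(2, 3, 23)
    modpow(2, 3, 23): e is odd, compute modpow(2, 2, 23)
      modpow(2, 2, 23): e is even, compute modpow(2, 1, 23)
        modpow(2, 1, 23): e is odd, compute modpow(2, 0, 23)
          modpow(2, 0, 23) = 1
        (2 * 1) % 23 = 2
      half=2, (2*2) % 23 = 4
    (2 * 4) % 23 = 8
  half=8, (8*8) % 23 = 18
half=18, (18*18) % 23 = 2

2


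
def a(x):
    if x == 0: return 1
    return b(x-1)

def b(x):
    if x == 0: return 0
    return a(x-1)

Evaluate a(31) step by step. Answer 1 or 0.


a(31) = b(30)
b(30) = a(29)
a(29) = b(28)
b(28) = a(27)
a(27) = b(26)
b(26) = a(25)
a(25) = b(24)
b(24) = a(23)
a(23) = b(22)
b(22) = a(21)
a(21) = b(20)
b(20) = a(19)
a(19) = b(18)
b(18) = a(17)
a(17) = b(16)
b(16) = a(15)
a(15) = b(14)
b(14) = a(13)
a(13) = b(12)
b(12) = a(11)
a(11) = b(10)
b(10) = a(9)
a(9) = b(8)
b(8) = a(7)
a(7) = b(6)
b(6) = a(5)
a(5) = b(4)
b(4) = a(3)
a(3) = b(2)
b(2) = a(1)
a(1) = b(0)
b(0) = 0  (base case)
Result: 0

0


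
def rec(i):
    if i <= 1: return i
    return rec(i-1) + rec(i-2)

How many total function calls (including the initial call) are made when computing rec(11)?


Let C(n) = total calls for rec(n)
C(0) = 1, C(1) = 1
C(2) = 1 + C(1) + C(0) = 1 + 1 + 1 = 3
C(3) = 1 + C(2) + C(1) = 1 + 3 + 1 = 5
C(4) = 1 + C(3) + C(2) = 1 + 5 + 3 = 9
C(5) = 1 + C(4) + C(3) = 1 + 9 + 5 = 15
C(6) = 1 + C(5) + C(4) = 1 + 15 + 9 = 25
C(7) = 1 + C(6) + C(5) = 1 + 25 + 15 = 41
C(8) = 1 + C(7) + C(6) = 1 + 41 + 25 = 67
C(9) = 1 + C(8) + C(7) = 1 + 67 + 41 = 109
C(10) = 1 + C(9) + C(8) = 1 + 109 + 67 = 177
C(11) = 1 + C(10) + C(9) = 1 + 177 + 109 = 287

287


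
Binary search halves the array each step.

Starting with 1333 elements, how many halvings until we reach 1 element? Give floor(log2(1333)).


1333 / 2 = 666
666 / 2 = 333
333 / 2 = 166
166 / 2 = 83
83 / 2 = 41
41 / 2 = 20
20 / 2 = 10
10 / 2 = 5
5 / 2 = 2
2 / 2 = 1
Reached 1 after 10 halvings

10


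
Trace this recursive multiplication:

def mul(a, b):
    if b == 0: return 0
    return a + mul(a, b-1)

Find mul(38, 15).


mul(38, 15) = 38 + mul(38, 14)
mul(38, 14) = 38 + mul(38, 13)
mul(38, 13) = 38 + mul(38, 12)
mul(38, 12) = 38 + mul(38, 11)
mul(38, 11) = 38 + mul(38, 10)
mul(38, 10) = 38 + mul(38, 9)
mul(38, 9) = 38 + mul(38, 8)
mul(38, 8) = 38 + mul(38, 7)
mul(38, 7) = 38 + mul(38, 6)
mul(38, 6) = 38 + mul(38, 5)
mul(38, 5) = 38 + mul(38, 4)
mul(38, 4) = 38 + mul(38, 3)
mul(38, 3) = 38 + mul(38, 2)
mul(38, 2) = 38 + mul(38, 1)
mul(38, 1) = 38 + mul(38, 0)
mul(38, 0) = 0  (base case)
Total: 38 + 38 + 38 + 38 + 38 + 38 + 38 + 38 + 38 + 38 + 38 + 38 + 38 + 38 + 38 + 0 = 570

570


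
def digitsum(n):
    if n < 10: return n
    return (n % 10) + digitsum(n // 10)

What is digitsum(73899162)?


digitsum(73899162) = 2 + digitsum(7389916)
digitsum(7389916) = 6 + digitsum(738991)
digitsum(738991) = 1 + digitsum(73899)
digitsum(73899) = 9 + digitsum(7389)
digitsum(7389) = 9 + digitsum(738)
digitsum(738) = 8 + digitsum(73)
digitsum(73) = 3 + digitsum(7)
digitsum(7) = 7  (base case)
Total: 2 + 6 + 1 + 9 + 9 + 8 + 3 + 7 = 45

45


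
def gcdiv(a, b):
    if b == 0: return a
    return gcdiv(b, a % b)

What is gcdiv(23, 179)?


gcdiv(23, 179) = gcdiv(179, 23)
gcdiv(179, 23) = gcdiv(23, 18)
gcdiv(23, 18) = gcdiv(18, 5)
gcdiv(18, 5) = gcdiv(5, 3)
gcdiv(5, 3) = gcdiv(3, 2)
gcdiv(3, 2) = gcdiv(2, 1)
gcdiv(2, 1) = gcdiv(1, 0)
gcdiv(1, 0) = 1  (base case)

1


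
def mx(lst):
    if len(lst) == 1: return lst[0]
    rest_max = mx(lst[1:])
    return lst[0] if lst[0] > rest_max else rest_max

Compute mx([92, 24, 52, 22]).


mx([92, 24, 52, 22]): compare 92 with mx([24, 52, 22])
mx([24, 52, 22]): compare 24 with mx([52, 22])
mx([52, 22]): compare 52 with mx([22])
mx([22]) = 22  (base case)
Compare 52 with 22 -> 52
Compare 24 with 52 -> 52
Compare 92 with 52 -> 92

92


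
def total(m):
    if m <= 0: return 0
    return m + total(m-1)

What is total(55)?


total(55)
= 55 + 54 + 53 + 52 + 51 + 50 + 49 + 48 + 47 + 46 + 45 + 44 + 43 + 42 + 41 + 40 + 39 + 38 + 37 + 36 + 35 + 34 + 33 + 32 + 31 + 30 + 29 + 28 + 27 + 26 + 25 + 24 + 23 + 22 + 21 + 20 + 19 + 18 + 17 + 16 + 15 + 14 + 13 + 12 + 11 + 10 + 9 + 8 + 7 + 6 + 5 + 4 + 3 + 2 + 1 + total(0)
= 55 + 54 + 53 + 52 + 51 + 50 + 49 + 48 + 47 + 46 + 45 + 44 + 43 + 42 + 41 + 40 + 39 + 38 + 37 + 36 + 35 + 34 + 33 + 32 + 31 + 30 + 29 + 28 + 27 + 26 + 25 + 24 + 23 + 22 + 21 + 20 + 19 + 18 + 17 + 16 + 15 + 14 + 13 + 12 + 11 + 10 + 9 + 8 + 7 + 6 + 5 + 4 + 3 + 2 + 1 + 0
= 1540

1540


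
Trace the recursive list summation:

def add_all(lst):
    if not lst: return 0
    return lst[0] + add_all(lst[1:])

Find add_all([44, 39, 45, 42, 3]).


add_all([44, 39, 45, 42, 3]) = 44 + add_all([39, 45, 42, 3])
add_all([39, 45, 42, 3]) = 39 + add_all([45, 42, 3])
add_all([45, 42, 3]) = 45 + add_all([42, 3])
add_all([42, 3]) = 42 + add_all([3])
add_all([3]) = 3 + add_all([])
add_all([]) = 0  (base case)
Total: 44 + 39 + 45 + 42 + 3 + 0 = 173

173


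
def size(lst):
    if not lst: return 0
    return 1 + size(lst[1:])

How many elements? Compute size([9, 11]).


size([9, 11]) = 1 + size([11])
size([11]) = 1 + size([])
size([]) = 0  (base case)
Unwinding: 1 + 1 + 0 = 2

2


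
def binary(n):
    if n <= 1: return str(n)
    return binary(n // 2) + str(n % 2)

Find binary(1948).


binary(1948) = binary(974) + '0'
binary(974) = binary(487) + '0'
binary(487) = binary(243) + '1'
binary(243) = binary(121) + '1'
binary(121) = binary(60) + '1'
binary(60) = binary(30) + '0'
binary(30) = binary(15) + '0'
binary(15) = binary(7) + '1'
binary(7) = binary(3) + '1'
binary(3) = binary(1) + '1'
binary(1) = '1'  (base case)
Concatenating: '1' + '1' + '1' + '1' + '0' + '0' + '1' + '1' + '1' + '0' + '0' = '11110011100'

11110011100


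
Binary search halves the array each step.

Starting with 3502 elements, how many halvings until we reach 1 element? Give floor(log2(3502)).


3502 / 2 = 1751
1751 / 2 = 875
875 / 2 = 437
437 / 2 = 218
218 / 2 = 109
109 / 2 = 54
54 / 2 = 27
27 / 2 = 13
13 / 2 = 6
6 / 2 = 3
3 / 2 = 1
Reached 1 after 11 halvings

11


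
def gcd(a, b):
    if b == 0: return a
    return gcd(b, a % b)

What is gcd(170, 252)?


gcd(170, 252) = gcd(252, 170)
gcd(252, 170) = gcd(170, 82)
gcd(170, 82) = gcd(82, 6)
gcd(82, 6) = gcd(6, 4)
gcd(6, 4) = gcd(4, 2)
gcd(4, 2) = gcd(2, 0)
gcd(2, 0) = 2  (base case)

2


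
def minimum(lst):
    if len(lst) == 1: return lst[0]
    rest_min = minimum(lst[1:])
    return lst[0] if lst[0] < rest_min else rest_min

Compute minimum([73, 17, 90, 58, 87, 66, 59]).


minimum([73, 17, 90, 58, 87, 66, 59]): compare 73 with minimum([17, 90, 58, 87, 66, 59])
minimum([17, 90, 58, 87, 66, 59]): compare 17 with minimum([90, 58, 87, 66, 59])
minimum([90, 58, 87, 66, 59]): compare 90 with minimum([58, 87, 66, 59])
minimum([58, 87, 66, 59]): compare 58 with minimum([87, 66, 59])
minimum([87, 66, 59]): compare 87 with minimum([66, 59])
minimum([66, 59]): compare 66 with minimum([59])
minimum([59]) = 59  (base case)
Compare 66 with 59 -> 59
Compare 87 with 59 -> 59
Compare 58 with 59 -> 58
Compare 90 with 58 -> 58
Compare 17 with 58 -> 17
Compare 73 with 17 -> 17

17


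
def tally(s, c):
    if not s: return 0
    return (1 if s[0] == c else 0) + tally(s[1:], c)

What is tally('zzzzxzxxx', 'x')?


s[0]='z' != 'x' -> 0
s[0]='z' != 'x' -> 0
s[0]='z' != 'x' -> 0
s[0]='z' != 'x' -> 0
s[0]='x' == 'x' -> 1
s[0]='z' != 'x' -> 0
s[0]='x' == 'x' -> 1
s[0]='x' == 'x' -> 1
s[0]='x' == 'x' -> 1
Sum: 0 + 0 + 0 + 0 + 1 + 0 + 1 + 1 + 1 = 4

4


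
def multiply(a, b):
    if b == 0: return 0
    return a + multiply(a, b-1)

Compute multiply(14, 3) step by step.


multiply(14, 3) = 14 + multiply(14, 2)
multiply(14, 2) = 14 + multiply(14, 1)
multiply(14, 1) = 14 + multiply(14, 0)
multiply(14, 0) = 0  (base case)
Total: 14 + 14 + 14 + 0 = 42

42


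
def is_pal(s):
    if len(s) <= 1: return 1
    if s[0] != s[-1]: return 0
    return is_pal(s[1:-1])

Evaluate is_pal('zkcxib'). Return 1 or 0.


is_pal('zkcxib'): s[0]='z' != s[-1]='b' -> return 0
Result: 0 (not a palindrome)

0


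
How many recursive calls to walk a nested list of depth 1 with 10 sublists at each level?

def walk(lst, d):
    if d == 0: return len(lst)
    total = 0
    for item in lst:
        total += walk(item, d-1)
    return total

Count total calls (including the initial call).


At depth 0 (root): 1 call
At depth 1: each of 1 parents calls walk on 10 children = 10 calls
Total: 1 + 10 = 11

11


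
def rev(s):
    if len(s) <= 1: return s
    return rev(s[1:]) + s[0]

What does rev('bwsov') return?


rev('bwsov') = rev('wsov') + 'b'
rev('wsov') = rev('sov') + 'w'
rev('sov') = rev('ov') + 's'
rev('ov') = rev('v') + 'o'
rev('v') = 'v'  (base case)
Concatenating: 'v' + 'o' + 's' + 'w' + 'b' = 'voswb'

voswb


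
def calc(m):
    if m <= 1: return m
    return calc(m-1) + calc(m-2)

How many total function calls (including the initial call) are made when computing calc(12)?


Let C(n) = total calls for calc(n)
C(0) = 1, C(1) = 1
C(2) = 1 + C(1) + C(0) = 1 + 1 + 1 = 3
C(3) = 1 + C(2) + C(1) = 1 + 3 + 1 = 5
C(4) = 1 + C(3) + C(2) = 1 + 5 + 3 = 9
C(5) = 1 + C(4) + C(3) = 1 + 9 + 5 = 15
C(6) = 1 + C(5) + C(4) = 1 + 15 + 9 = 25
C(7) = 1 + C(6) + C(5) = 1 + 25 + 15 = 41
C(8) = 1 + C(7) + C(6) = 1 + 41 + 25 = 67
C(9) = 1 + C(8) + C(7) = 1 + 67 + 41 = 109
C(10) = 1 + C(9) + C(8) = 1 + 109 + 67 = 177
C(11) = 1 + C(10) + C(9) = 1 + 177 + 109 = 287
C(12) = 1 + C(11) + C(10) = 1 + 287 + 177 = 465

465


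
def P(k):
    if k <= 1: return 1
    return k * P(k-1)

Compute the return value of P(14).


P(14)
= 14 * P(13)
= 14 * 13 * P(12)
= 14 * 13 * 12 * P(11)
= 14 * 13 * 12 * 11 * P(10)
= 14 * 13 * 12 * 11 * 10 * P(9)
= 14 * 13 * 12 * 11 * 10 * 9 * P(8)
= 14 * 13 * 12 * 11 * 10 * 9 * 8 * P(7)
= 14 * 13 * 12 * 11 * 10 * 9 * 8 * 7 * P(6)
= 14 * 13 * 12 * 11 * 10 * 9 * 8 * 7 * 6 * P(5)
= 14 * 13 * 12 * 11 * 10 * 9 * 8 * 7 * 6 * 5 * P(4)
= 14 * 13 * 12 * 11 * 10 * 9 * 8 * 7 * 6 * 5 * 4 * P(3)
= 14 * 13 * 12 * 11 * 10 * 9 * 8 * 7 * 6 * 5 * 4 * 3 * P(2)
= 14 * 13 * 12 * 11 * 10 * 9 * 8 * 7 * 6 * 5 * 4 * 3 * 2 * P(1)
= 14 * 13 * 12 * 11 * 10 * 9 * 8 * 7 * 6 * 5 * 4 * 3 * 2 * 1
= 87178291200

87178291200


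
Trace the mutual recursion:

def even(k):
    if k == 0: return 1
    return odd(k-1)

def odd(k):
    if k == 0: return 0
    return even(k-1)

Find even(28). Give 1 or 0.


even(28) = odd(27)
odd(27) = even(26)
even(26) = odd(25)
odd(25) = even(24)
even(24) = odd(23)
odd(23) = even(22)
even(22) = odd(21)
odd(21) = even(20)
even(20) = odd(19)
odd(19) = even(18)
even(18) = odd(17)
odd(17) = even(16)
even(16) = odd(15)
odd(15) = even(14)
even(14) = odd(13)
odd(13) = even(12)
even(12) = odd(11)
odd(11) = even(10)
even(10) = odd(9)
odd(9) = even(8)
even(8) = odd(7)
odd(7) = even(6)
even(6) = odd(5)
odd(5) = even(4)
even(4) = odd(3)
odd(3) = even(2)
even(2) = odd(1)
odd(1) = even(0)
even(0) = 1  (base case)
Result: 1

1


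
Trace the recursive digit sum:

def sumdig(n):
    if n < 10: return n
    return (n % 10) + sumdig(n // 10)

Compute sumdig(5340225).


sumdig(5340225) = 5 + sumdig(534022)
sumdig(534022) = 2 + sumdig(53402)
sumdig(53402) = 2 + sumdig(5340)
sumdig(5340) = 0 + sumdig(534)
sumdig(534) = 4 + sumdig(53)
sumdig(53) = 3 + sumdig(5)
sumdig(5) = 5  (base case)
Total: 5 + 2 + 2 + 0 + 4 + 3 + 5 = 21

21


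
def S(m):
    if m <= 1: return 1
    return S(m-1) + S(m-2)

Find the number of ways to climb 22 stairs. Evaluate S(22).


Building up from base cases:
S(0) = 1
S(1) = 1
S(2) = S(1) + S(0) = 1 + 1 = 2
S(3) = S(2) + S(1) = 2 + 1 = 3
S(4) = S(3) + S(2) = 3 + 2 = 5
S(5) = S(4) + S(3) = 5 + 3 = 8
S(6) = S(5) + S(4) = 8 + 5 = 13
S(7) = S(6) + S(5) = 13 + 8 = 21
S(8) = S(7) + S(6) = 21 + 13 = 34
S(9) = S(8) + S(7) = 34 + 21 = 55
S(10) = S(9) + S(8) = 55 + 34 = 89
S(11) = S(10) + S(9) = 89 + 55 = 144
S(12) = S(11) + S(10) = 144 + 89 = 233
S(13) = S(12) + S(11) = 233 + 144 = 377
S(14) = S(13) + S(12) = 377 + 233 = 610
S(15) = S(14) + S(13) = 610 + 377 = 987
S(16) = S(15) + S(14) = 987 + 610 = 1597
S(17) = S(16) + S(15) = 1597 + 987 = 2584
S(18) = S(17) + S(16) = 2584 + 1597 = 4181
S(19) = S(18) + S(17) = 4181 + 2584 = 6765
S(20) = S(19) + S(18) = 6765 + 4181 = 10946
S(21) = S(20) + S(19) = 10946 + 6765 = 17711
S(22) = S(21) + S(20) = 17711 + 10946 = 28657

28657


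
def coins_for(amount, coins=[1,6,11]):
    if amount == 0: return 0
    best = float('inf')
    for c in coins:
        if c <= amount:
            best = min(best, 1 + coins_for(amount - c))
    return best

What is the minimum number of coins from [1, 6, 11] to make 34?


Building up with DP:
coins_for(0) = 0
coins_for(1) = min(1+coins_for(0)=1+0=1) = 1
coins_for(2) = min(1+coins_for(1)=1+1=2) = 2
coins_for(3) = min(1+coins_for(2)=1+2=3) = 3
coins_for(4) = min(1+coins_for(3)=1+3=4) = 4
coins_for(5) = min(1+coins_for(4)=1+4=5) = 5
coins_for(6) = min(1+coins_for(5)=1+5=6, 1+coins_for(0)=1+0=1) = 1
coins_for(7) = min(1+coins_for(6)=1+1=2, 1+coins_for(1)=1+1=2) = 2
coins_for(8) = min(1+coins_for(7)=1+2=3, 1+coins_for(2)=1+2=3) = 3
coins_for(9) = min(1+coins_for(8)=1+3=4, 1+coins_for(3)=1+3=4) = 4
coins_for(10) = min(1+coins_for(9)=1+4=5, 1+coins_for(4)=1+4=5) = 5
coins_for(11) = min(1+coins_for(10)=1+5=6, 1+coins_for(5)=1+5=6, 1+coins_for(0)=1+0=1) = 1
coins_for(12) = min(1+coins_for(11)=1+1=2, 1+coins_for(6)=1+1=2, 1+coins_for(1)=1+1=2) = 2
coins_for(13) = min(1+coins_for(12)=1+2=3, 1+coins_for(7)=1+2=3, 1+coins_for(2)=1+2=3) = 3
coins_for(14) = min(1+coins_for(13)=1+3=4, 1+coins_for(8)=1+3=4, 1+coins_for(3)=1+3=4) = 4
coins_for(15) = min(1+coins_for(14)=1+4=5, 1+coins_for(9)=1+4=5, 1+coins_for(4)=1+4=5) = 5
coins_for(16) = min(1+coins_for(15)=1+5=6, 1+coins_for(10)=1+5=6, 1+coins_for(5)=1+5=6) = 6
coins_for(17) = min(1+coins_for(16)=1+6=7, 1+coins_for(11)=1+1=2, 1+coins_for(6)=1+1=2) = 2
coins_for(18) = min(1+coins_for(17)=1+2=3, 1+coins_for(12)=1+2=3, 1+coins_for(7)=1+2=3) = 3
coins_for(19) = min(1+coins_for(18)=1+3=4, 1+coins_for(13)=1+3=4, 1+coins_for(8)=1+3=4) = 4
coins_for(20) = min(1+coins_for(19)=1+4=5, 1+coins_for(14)=1+4=5, 1+coins_for(9)=1+4=5) = 5
coins_for(21) = min(1+coins_for(20)=1+5=6, 1+coins_for(15)=1+5=6, 1+coins_for(10)=1+5=6) = 6
coins_for(22) = min(1+coins_for(21)=1+6=7, 1+coins_for(16)=1+6=7, 1+coins_for(11)=1+1=2) = 2
coins_for(23) = min(1+coins_for(22)=1+2=3, 1+coins_for(17)=1+2=3, 1+coins_for(12)=1+2=3) = 3
coins_for(24) = min(1+coins_for(23)=1+3=4, 1+coins_for(18)=1+3=4, 1+coins_for(13)=1+3=4) = 4
coins_for(25) = min(1+coins_for(24)=1+4=5, 1+coins_for(19)=1+4=5, 1+coins_for(14)=1+4=5) = 5
coins_for(26) = min(1+coins_for(25)=1+5=6, 1+coins_for(20)=1+5=6, 1+coins_for(15)=1+5=6) = 6
coins_for(27) = min(1+coins_for(26)=1+6=7, 1+coins_for(21)=1+6=7, 1+coins_for(16)=1+6=7) = 7
coins_for(28) = min(1+coins_for(27)=1+7=8, 1+coins_for(22)=1+2=3, 1+coins_for(17)=1+2=3) = 3
coins_for(29) = min(1+coins_for(28)=1+3=4, 1+coins_for(23)=1+3=4, 1+coins_for(18)=1+3=4) = 4
coins_for(30) = min(1+coins_for(29)=1+4=5, 1+coins_for(24)=1+4=5, 1+coins_for(19)=1+4=5) = 5
coins_for(31) = min(1+coins_for(30)=1+5=6, 1+coins_for(25)=1+5=6, 1+coins_for(20)=1+5=6) = 6
coins_for(32) = min(1+coins_for(31)=1+6=7, 1+coins_for(26)=1+6=7, 1+coins_for(21)=1+6=7) = 7
coins_for(33) = min(1+coins_for(32)=1+7=8, 1+coins_for(27)=1+7=8, 1+coins_for(22)=1+2=3) = 3
coins_for(34) = min(1+coins_for(33)=1+3=4, 1+coins_for(28)=1+3=4, 1+coins_for(23)=1+3=4) = 4

4
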